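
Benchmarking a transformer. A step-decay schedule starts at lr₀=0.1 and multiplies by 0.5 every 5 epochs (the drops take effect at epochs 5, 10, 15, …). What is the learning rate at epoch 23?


n_drops = ⌊23/5⌋ = 4
lr = 0.1·0.5^4 = 0.1·0.0625 = 0.00625

0.00625


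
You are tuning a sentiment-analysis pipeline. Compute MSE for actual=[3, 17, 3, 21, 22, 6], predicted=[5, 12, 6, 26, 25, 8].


Squared errors: (3-5)²=4, (17-12)²=25, (3-6)²=9, (21-26)²=25, (22-25)²=9, (6-8)²=4
Sum = 76
MSE = 76/6 = 38/3

38/3


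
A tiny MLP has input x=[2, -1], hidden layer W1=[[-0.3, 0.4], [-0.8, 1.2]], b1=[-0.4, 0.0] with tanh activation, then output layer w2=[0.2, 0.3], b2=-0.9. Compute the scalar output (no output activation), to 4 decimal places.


z1[0] = (-0.3)·(2) + (0.4)·(-1) - 0.4 = -1.4
z1[1] = (-0.8)·(2) + (1.2)·(-1) + 0.0 = -2.8
h = tanh(z1) = [-0.8854, -0.9926]
output = (0.2)·(-0.8854) + (0.3)·(-0.9926) - 0.9 = -1.3749

-1.3749


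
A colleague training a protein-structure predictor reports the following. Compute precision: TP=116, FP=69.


Precision = TP/(TP+FP)
= 116/(116+69)
= 116/185 = 62.7%

62.7%


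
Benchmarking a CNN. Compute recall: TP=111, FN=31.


Recall = TP/(TP+FN)
= 111/(111+31)
= 111/142 = 78.17%

78.17%


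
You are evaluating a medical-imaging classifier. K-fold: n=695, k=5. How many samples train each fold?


Fold size = 695/5 = 139
Training per fold = 695 - 139 = 556

556


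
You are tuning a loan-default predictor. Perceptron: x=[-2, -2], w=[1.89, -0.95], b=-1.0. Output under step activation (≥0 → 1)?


z = (-2)·(1.89) + (-2)·(-0.95) - 1.0
  = -2.88
step(z) = 0 (z<0)

0


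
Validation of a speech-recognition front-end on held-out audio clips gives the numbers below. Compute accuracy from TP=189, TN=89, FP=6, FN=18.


Accuracy = (TP+TN)/(TP+TN+FP+FN)
= (189+89)/(302)
= 278/302 = 92.05%

92.05%


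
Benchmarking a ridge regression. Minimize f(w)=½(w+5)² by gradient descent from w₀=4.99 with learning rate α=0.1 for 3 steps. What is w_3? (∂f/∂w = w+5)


step 1: grad = 4.99+5 = 9.99; w = 4.99 - 0.1·(9.99) = 3.991
step 2: grad = 3.991+5 = 8.991; w = 3.991 - 0.1·(8.991) = 3.0919
step 3: grad = 3.0919+5 = 8.0919; w = 3.0919 - 0.1·(8.0919) = 2.28271

2.28271


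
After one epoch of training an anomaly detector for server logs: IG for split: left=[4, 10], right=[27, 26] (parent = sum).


Parent = [31, 36], H_parent = 0.996
H_left = 0.8631 (n=14), H_right = 0.9997 (n=53)
H_children = (14/67)·0.8631 + (53/67)·0.9997 = 0.9712
IG = 0.996 - 0.9712 = 0.0248

0.0248


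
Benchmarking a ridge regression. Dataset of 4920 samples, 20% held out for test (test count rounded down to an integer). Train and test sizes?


Test = ⌊4920·20/100⌋ = 984
Train = 4920 - 984 = 3936

Train: 3936, Test: 984


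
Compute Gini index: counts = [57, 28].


Probabilities: [57/85, 28/85] ≈ [0.6706, 0.3294]
Σpᵢ² = (3249 + 784)/85² = 4033/7225
Gini = 1 - Σpᵢ² = 1 - 4033/7225 = 0.4418

0.4418


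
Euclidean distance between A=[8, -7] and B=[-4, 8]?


d = √((8+ 4)² + (-7-8)²)
  = √(144 + 225)
  = √369 = 19.2094

19.2094


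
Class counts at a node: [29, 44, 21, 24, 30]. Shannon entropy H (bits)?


Probabilities: [29/148, 44/148, 21/148, 24/148, 30/148] ≈ [0.1959, 0.2973, 0.1419, 0.1622, 0.2027]
H = -((29/148)·log₂(29/148) + (44/148)·log₂(44/148) + (21/148)·log₂(21/148) + (24/148)·log₂(24/148) + (30/148)·log₂(30/148))
  = 2.2731 bits

2.2731 bits


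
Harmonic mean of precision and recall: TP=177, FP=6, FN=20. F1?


Precision = 177/183 = 0.9672
Recall = 177/197 = 0.8985
F1 = 2·P·R/(P+R) = 2·TP/(2·TP+FP+FN) = 354/(354+6+20) = 354/380 = 0.9316

0.9316


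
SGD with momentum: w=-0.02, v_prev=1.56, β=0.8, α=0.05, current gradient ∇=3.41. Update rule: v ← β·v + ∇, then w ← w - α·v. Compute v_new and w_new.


v_new = 0.8·1.56 + 3.41 = 1.248 + 3.41 = 4.658
w_new = -0.02 - 0.05·4.658 = -0.02 - 0.2329 = -0.2529

v_new=4.658, w_new=-0.2529


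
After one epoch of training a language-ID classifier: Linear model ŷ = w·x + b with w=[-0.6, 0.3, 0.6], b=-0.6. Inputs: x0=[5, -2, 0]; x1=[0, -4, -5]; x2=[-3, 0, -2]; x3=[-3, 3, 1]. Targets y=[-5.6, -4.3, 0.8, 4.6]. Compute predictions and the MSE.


ŷ0 = (-0.6)·(5) + (0.3)·(-2) + (0.6)·(0) - 0.6 = -4.2
ŷ1 = (-0.6)·(0) + (0.3)·(-4) + (0.6)·(-5) - 0.6 = -4.8
ŷ2 = (-0.6)·(-3) + (0.3)·(0) + (0.6)·(-2) - 0.6 = -0.0
ŷ3 = (-0.6)·(-3) + (0.3)·(3) + (0.6)·(1) - 0.6 = 2.7
errors² = [1.96, 0.25, 0.64, 3.61]
MSE = 6.4600/4 = 1.615

1.615


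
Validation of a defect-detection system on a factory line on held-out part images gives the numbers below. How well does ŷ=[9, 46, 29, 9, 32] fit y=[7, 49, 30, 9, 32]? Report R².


ȳ = 25.4
SS_res = Σ(y-ŷ)² = 14
SS_tot = Σ(y-ȳ)² = 1229.2
R² = 1 - SS_res/SS_tot = 1 - 0.0114 = 0.9886

0.9886


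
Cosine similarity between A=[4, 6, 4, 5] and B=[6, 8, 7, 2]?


A·B = 4·6 + 6·8 + 4·7 + 5·2 = 110
‖A‖ = √93 = 9.6437, ‖B‖ = √153 = 12.3693
cos = 110/(√93·√153) = 110/√14229 = 0.9222

0.9222


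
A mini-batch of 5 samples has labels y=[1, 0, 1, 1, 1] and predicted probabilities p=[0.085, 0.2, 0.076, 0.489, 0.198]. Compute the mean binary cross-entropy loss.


L[0] = -ln(0.085) = 2.4651
L[1] = -ln(1-0.2) = -ln(0.8) = 0.2231
L[2] = -ln(0.076) = 2.577
L[3] = -ln(0.489) = 0.7154
L[4] = -ln(0.198) = 1.6195
mean = (2.4651 + 0.2231 + 2.577 + 0.7154 + 1.6195)/5 = 1.52

1.52


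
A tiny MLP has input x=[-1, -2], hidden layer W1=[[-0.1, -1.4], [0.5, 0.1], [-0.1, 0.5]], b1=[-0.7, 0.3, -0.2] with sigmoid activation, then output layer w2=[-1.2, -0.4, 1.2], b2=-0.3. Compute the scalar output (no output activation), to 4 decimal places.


z1[0] = (-0.1)·(-1) + (-1.4)·(-2) - 0.7 = 2.2
z1[1] = (0.5)·(-1) + (0.1)·(-2) + 0.3 = -0.4
z1[2] = (-0.1)·(-1) + (0.5)·(-2) - 0.2 = -1.1
h = sigmoid(z1) = [0.9002, 0.4013, 0.2497]
output = (-1.2)·(0.9002) + (-0.4)·(0.4013) + (1.2)·(0.2497) - 0.3 = -1.2411

-1.2411


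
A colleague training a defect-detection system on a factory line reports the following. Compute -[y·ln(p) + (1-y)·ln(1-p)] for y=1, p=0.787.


BCE = -[y·ln(p) + (1-y)·ln(1-p)]
= -1·ln(0.787) - 0
= -ln(0.787) = 0.2395

0.2395


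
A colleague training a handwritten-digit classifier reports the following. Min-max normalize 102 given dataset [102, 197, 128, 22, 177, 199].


min=22, max=199
(102-22)/(199-22) = 80/177 = 0.452

0.452


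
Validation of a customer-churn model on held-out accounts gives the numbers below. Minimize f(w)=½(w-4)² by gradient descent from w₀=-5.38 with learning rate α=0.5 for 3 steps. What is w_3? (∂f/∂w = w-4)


step 1: grad = -5.38-4 = -9.38; w = -5.38 - 0.5·(-9.38) = -0.69
step 2: grad = -0.69-4 = -4.69; w = -0.69 - 0.5·(-4.69) = 1.655
step 3: grad = 1.655-4 = -2.345; w = 1.655 - 0.5·(-2.345) = 2.8275

2.8275


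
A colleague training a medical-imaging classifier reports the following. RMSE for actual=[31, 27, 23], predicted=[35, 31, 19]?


MSE = 48/3 = 16
RMSE = √(48/3) = 4.0

4.0


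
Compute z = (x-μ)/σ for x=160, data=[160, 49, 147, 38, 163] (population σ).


μ = 111.4, σ = 55.809
z = (160 - 111.4)/55.809 = 0.8708

0.8708


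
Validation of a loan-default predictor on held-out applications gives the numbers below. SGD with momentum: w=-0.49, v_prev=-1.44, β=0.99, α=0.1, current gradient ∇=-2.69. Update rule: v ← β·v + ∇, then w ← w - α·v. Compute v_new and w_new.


v_new = 0.99·-1.44 - 2.69 = -1.4256 - 2.69 = -4.1156
w_new = -0.49 - 0.1·-4.1156 = -0.49 + 0.41156 = -0.07844

v_new=-4.1156, w_new=-0.07844


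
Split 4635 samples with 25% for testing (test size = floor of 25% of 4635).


Test = ⌊4635·25/100⌋ = 1158
Train = 4635 - 1158 = 3477

Train: 3477, Test: 1158


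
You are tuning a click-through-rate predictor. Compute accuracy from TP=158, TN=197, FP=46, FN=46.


Accuracy = (TP+TN)/(TP+TN+FP+FN)
= (158+197)/(447)
= 355/447 = 79.42%

79.42%


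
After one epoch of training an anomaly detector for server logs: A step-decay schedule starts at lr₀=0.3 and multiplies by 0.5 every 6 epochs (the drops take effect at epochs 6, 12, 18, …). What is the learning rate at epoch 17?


n_drops = ⌊17/6⌋ = 2
lr = 0.3·0.5^2 = 0.3·0.25 = 0.075

0.075


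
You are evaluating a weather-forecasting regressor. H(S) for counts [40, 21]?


Probabilities: [40/61, 21/61] ≈ [0.6557, 0.3443]
H = -((40/61)·log₂(40/61) + (21/61)·log₂(21/61))
  = 0.9288 bits

0.9288 bits


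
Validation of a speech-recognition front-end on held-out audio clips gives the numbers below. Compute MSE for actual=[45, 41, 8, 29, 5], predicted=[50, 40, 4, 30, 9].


Squared errors: (45-50)²=25, (41-40)²=1, (8-4)²=16, (29-30)²=1, (5-9)²=16
Sum = 59
MSE = 59/5 = 59/5

59/5


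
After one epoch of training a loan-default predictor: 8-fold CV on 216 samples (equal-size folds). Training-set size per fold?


Fold size = 216/8 = 27
Training per fold = 216 - 27 = 189

189


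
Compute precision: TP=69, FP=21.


Precision = TP/(TP+FP)
= 69/(69+21)
= 69/90 = 76.67%

76.67%


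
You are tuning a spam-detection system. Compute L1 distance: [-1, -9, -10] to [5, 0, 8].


d = |-1-5| + |-9-0| + |-10-8|
  = 6 + 9 + 18
  = 33

33


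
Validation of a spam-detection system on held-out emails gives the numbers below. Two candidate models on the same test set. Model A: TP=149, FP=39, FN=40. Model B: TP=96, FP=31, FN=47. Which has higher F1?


Model A: P=149/188=0.7926, R=149/189=0.7884, F1=2PR/(P+R)=2TP/(2TP+FP+FN)=298/377=0.7905
Model B: P=96/127=0.7559, R=96/143=0.6713, F1=2PR/(P+R)=2TP/(2TP+FP+FN)=192/270=0.7111
0.7905 > 0.7111 → Model A

Model A


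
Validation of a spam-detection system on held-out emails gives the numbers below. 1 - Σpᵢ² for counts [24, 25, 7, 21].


Probabilities: [24/77, 25/77, 7/77, 21/77] ≈ [0.3117, 0.3247, 0.0909, 0.2727]
Σpᵢ² = (576 + 625 + 49 + 441)/77² = 1691/5929
Gini = 1 - Σpᵢ² = 1 - 1691/5929 = 0.7148

0.7148


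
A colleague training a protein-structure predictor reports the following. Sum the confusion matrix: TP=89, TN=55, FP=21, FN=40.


Total = TP + TN + FP + FN
= 89 + 55 + 21 + 40
= 205
(Predicted positive: 110, predicted negative: 95)

205


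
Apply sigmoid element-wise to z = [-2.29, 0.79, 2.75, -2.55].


σ(-2.29) = 1/(1+e^2.29) = 0.092
σ(0.79) = 1/(1+e^-0.79) = 0.6878
σ(2.75) = 1/(1+e^-2.75) = 0.9399
σ(-2.55) = 1/(1+e^2.55) = 0.0724
result = [0.092, 0.6878, 0.9399, 0.0724]

[0.092, 0.6878, 0.9399, 0.0724]


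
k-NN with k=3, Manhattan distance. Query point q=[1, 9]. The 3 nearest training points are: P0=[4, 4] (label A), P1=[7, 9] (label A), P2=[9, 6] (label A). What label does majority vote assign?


d(q,P0) = 8  (label A)
d(q,P1) = 6  (label A)
d(q,P2) = 11  (label A)
Votes: A=3, B=0
Majority → A

A


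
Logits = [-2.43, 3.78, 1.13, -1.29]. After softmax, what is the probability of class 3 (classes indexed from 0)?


Exponentials: e^-2.43=0.088, e^3.78=43.816, e^1.13=3.0957, e^-1.29=0.2753
Sum = 47.275
Softmax = [0.0019, 0.9268, 0.0655, 0.0058]
p[3] = 0.2753/47.275 = 0.0058

0.0058


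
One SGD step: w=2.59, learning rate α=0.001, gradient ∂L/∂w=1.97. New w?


w_new = w - α·∇
= 2.59 - 0.001·1.97
= 2.59 - 0.00197
= 2.58803

2.58803


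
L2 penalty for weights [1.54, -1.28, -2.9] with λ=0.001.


‖w‖₂² = (1.54)² + (-1.28)² + (-2.9)²
     = 2.3716 + 1.6384 + 8.41
     = 12.42
λ·‖w‖₂² = 0.001·12.42 = 0.01242

0.01242


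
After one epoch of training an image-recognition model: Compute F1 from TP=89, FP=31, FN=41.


Precision = 89/120 = 0.7417
Recall = 89/130 = 0.6846
F1 = 2·P·R/(P+R) = 2·TP/(2·TP+FP+FN) = 178/(178+31+41) = 178/250 = 0.712

0.712


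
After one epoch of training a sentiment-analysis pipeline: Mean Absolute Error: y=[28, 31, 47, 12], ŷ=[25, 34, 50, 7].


Absolute errors: |28-25|=3, |31-34|=3, |47-50|=3, |12-7|=5
Sum = 14
MAE = 14/4 = 7/2

7/2


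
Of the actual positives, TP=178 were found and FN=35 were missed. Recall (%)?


Recall = TP/(TP+FN)
= 178/(178+35)
= 178/213 = 83.57%

83.57%


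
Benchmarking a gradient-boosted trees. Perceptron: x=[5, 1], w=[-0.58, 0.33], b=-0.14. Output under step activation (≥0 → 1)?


z = (5)·(-0.58) + (1)·(0.33) - 0.14
  = -2.71
step(z) = 0 (z<0)

0


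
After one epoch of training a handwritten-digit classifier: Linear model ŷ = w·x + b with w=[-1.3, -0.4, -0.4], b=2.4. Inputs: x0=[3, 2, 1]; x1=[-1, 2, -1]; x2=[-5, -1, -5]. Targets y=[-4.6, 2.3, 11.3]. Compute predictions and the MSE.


ŷ0 = (-1.3)·(3) + (-0.4)·(2) + (-0.4)·(1) + 2.4 = -2.7
ŷ1 = (-1.3)·(-1) + (-0.4)·(2) + (-0.4)·(-1) + 2.4 = 3.3
ŷ2 = (-1.3)·(-5) + (-0.4)·(-1) + (-0.4)·(-5) + 2.4 = 11.3
errors² = [3.61, 1.0, 0.0]
MSE = 4.6100/3 = 1.5367

1.5367


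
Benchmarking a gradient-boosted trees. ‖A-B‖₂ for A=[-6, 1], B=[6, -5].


d = √((-6-6)² + (1+ 5)²)
  = √(144 + 36)
  = √180 = 13.4164

13.4164


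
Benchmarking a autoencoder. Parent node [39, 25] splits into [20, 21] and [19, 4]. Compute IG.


Parent = [39, 25], H_parent = 0.9652
H_left = 0.9996 (n=41), H_right = 0.6666 (n=23)
H_children = (41/64)·0.9996 + (23/64)·0.6666 = 0.8799
IG = 0.9652 - 0.8799 = 0.0853

0.0853


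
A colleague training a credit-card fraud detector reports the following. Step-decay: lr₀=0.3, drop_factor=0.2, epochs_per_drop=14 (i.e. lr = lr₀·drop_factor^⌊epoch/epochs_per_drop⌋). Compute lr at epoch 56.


n_drops = ⌊56/14⌋ = 4
lr = 0.3·0.2^4 = 0.3·0.0016 = 0.00048

0.00048


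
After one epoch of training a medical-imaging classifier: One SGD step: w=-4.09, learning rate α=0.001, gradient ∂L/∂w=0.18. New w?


w_new = w - α·∇
= -4.09 - 0.001·0.18
= -4.09 - 0.00018
= -4.09018

-4.09018


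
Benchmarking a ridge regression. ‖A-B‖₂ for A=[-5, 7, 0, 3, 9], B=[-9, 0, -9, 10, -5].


d = √((-5+ 9)² + (7-0)² + (0+ 9)² + (3-10)² + (9+ 5)²)
  = √(16 + 49 + 81 + 49 + 196)
  = √391 = 19.7737

19.7737


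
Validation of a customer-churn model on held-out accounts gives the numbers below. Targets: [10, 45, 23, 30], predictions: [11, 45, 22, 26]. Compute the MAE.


Absolute errors: |10-11|=1, |45-45|=0, |23-22|=1, |30-26|=4
Sum = 6
MAE = 6/4 = 3/2

3/2


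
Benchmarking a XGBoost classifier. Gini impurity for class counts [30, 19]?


Probabilities: [30/49, 19/49] ≈ [0.6122, 0.3878]
Σpᵢ² = (900 + 361)/49² = 1261/2401
Gini = 1 - Σpᵢ² = 1 - 1261/2401 = 0.4748

0.4748


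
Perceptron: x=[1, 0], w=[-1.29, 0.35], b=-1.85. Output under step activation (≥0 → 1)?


z = (1)·(-1.29) + (0)·(0.35) - 1.85
  = -3.14
step(z) = 0 (z<0)

0


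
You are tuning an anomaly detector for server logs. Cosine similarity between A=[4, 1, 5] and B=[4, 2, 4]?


A·B = 4·4 + 1·2 + 5·4 = 38
‖A‖ = √42 = 6.4807, ‖B‖ = √36 = 6
cos = 38/(√42·√36) = 38/√1512 = 0.9773

0.9773


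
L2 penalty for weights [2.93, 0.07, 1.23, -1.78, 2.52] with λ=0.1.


‖w‖₂² = (2.93)² + (0.07)² + (1.23)² + (-1.78)² + (2.52)²
     = 8.5849 + 0.0049 + 1.5129 + 3.1684 + 6.3504
     = 19.6215
λ·‖w‖₂² = 0.1·19.6215 = 1.96215

1.96215


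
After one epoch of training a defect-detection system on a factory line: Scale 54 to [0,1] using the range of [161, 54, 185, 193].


min=54, max=193
(54-54)/(193-54) = 0/139 = 0.0

0.0


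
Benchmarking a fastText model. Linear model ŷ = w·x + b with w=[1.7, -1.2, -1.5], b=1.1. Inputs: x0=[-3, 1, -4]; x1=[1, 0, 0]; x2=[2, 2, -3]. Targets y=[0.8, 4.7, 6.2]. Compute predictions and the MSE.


ŷ0 = (1.7)·(-3) + (-1.2)·(1) + (-1.5)·(-4) + 1.1 = 0.8
ŷ1 = (1.7)·(1) + (-1.2)·(0) + (-1.5)·(0) + 1.1 = 2.8
ŷ2 = (1.7)·(2) + (-1.2)·(2) + (-1.5)·(-3) + 1.1 = 6.6
errors² = [0.0, 3.61, 0.16]
MSE = 3.7700/3 = 1.2567

1.2567


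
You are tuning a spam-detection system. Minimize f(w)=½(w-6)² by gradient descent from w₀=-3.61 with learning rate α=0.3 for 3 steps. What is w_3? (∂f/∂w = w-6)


step 1: grad = -3.61-6 = -9.61; w = -3.61 - 0.3·(-9.61) = -0.727
step 2: grad = -0.727-6 = -6.727; w = -0.727 - 0.3·(-6.727) = 1.2911
step 3: grad = 1.2911-6 = -4.7089; w = 1.2911 - 0.3·(-4.7089) = 2.70377

2.70377


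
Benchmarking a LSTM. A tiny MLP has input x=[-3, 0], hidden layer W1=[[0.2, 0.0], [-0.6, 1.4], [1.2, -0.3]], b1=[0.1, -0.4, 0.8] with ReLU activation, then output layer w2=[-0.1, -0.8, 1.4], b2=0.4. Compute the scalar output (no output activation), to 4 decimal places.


z1[0] = (0.2)·(-3) + (0.0)·(0) + 0.1 = -0.5
z1[1] = (-0.6)·(-3) + (1.4)·(0) - 0.4 = 1.4
z1[2] = (1.2)·(-3) + (-0.3)·(0) + 0.8 = -2.8
h = ReLU(z1) = [0.0, 1.4, 0.0]
output = (-0.1)·(0.0) + (-0.8)·(1.4) + (1.4)·(0.0) + 0.4 = -0.72

-0.72


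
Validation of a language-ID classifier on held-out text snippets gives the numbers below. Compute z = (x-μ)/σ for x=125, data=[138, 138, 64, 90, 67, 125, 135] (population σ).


μ = 108.1429, σ = 31.0733
z = (125 - 108.1429)/31.0733 = 0.5425

0.5425


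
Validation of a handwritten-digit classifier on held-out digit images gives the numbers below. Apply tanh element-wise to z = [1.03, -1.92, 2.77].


tanh(1.03) = 0.7739
tanh(-1.92) = -0.9579
tanh(2.77) = 0.9922
result = [0.7739, -0.9579, 0.9922]

[0.7739, -0.9579, 0.9922]


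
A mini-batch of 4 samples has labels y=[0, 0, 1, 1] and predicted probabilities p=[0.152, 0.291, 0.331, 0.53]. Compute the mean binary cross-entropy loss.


L[0] = -ln(1-0.152) = -ln(0.848) = 0.1649
L[1] = -ln(1-0.291) = -ln(0.709) = 0.3439
L[2] = -ln(0.331) = 1.1056
L[3] = -ln(0.53) = 0.6349
mean = (0.1649 + 0.3439 + 1.1056 + 0.6349)/4 = 0.5623

0.5623


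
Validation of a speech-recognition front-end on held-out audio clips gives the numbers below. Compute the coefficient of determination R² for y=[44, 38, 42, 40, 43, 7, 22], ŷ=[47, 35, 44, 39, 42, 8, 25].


ȳ = 33.7143
SS_res = Σ(y-ŷ)² = 34
SS_tot = Σ(y-ȳ)² = 1169.43
R² = 1 - SS_res/SS_tot = 1 - 0.0291 = 0.9709

0.9709


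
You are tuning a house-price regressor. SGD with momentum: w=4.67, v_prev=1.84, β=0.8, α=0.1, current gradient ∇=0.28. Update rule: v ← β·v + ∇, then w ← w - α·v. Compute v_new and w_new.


v_new = 0.8·1.84 + 0.28 = 1.472 + 0.28 = 1.752
w_new = 4.67 - 0.1·1.752 = 4.67 - 0.1752 = 4.4948

v_new=1.752, w_new=4.4948


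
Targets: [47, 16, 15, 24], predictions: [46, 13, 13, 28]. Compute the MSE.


Squared errors: (47-46)²=1, (16-13)²=9, (15-13)²=4, (24-28)²=16
Sum = 30
MSE = 30/4 = 15/2

15/2


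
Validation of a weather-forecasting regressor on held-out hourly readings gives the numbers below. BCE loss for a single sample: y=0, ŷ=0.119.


BCE = -[y·ln(p) + (1-y)·ln(1-p)]
= -0 - 1·ln(1-0.119)
= -ln(0.881) = 0.1267

0.1267


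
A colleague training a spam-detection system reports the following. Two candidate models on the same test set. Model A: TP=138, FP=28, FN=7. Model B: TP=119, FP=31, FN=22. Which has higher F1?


Model A: P=138/166=0.8313, R=138/145=0.9517, F1=2PR/(P+R)=2TP/(2TP+FP+FN)=276/311=0.8875
Model B: P=119/150=0.7933, R=119/141=0.844, F1=2PR/(P+R)=2TP/(2TP+FP+FN)=238/291=0.8179
0.8875 > 0.8179 → Model A

Model A


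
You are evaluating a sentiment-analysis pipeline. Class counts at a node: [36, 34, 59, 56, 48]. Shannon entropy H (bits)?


Probabilities: [36/233, 34/233, 59/233, 56/233, 48/233] ≈ [0.1545, 0.1459, 0.2532, 0.2403, 0.206]
H = -((36/233)·log₂(36/233) + (34/233)·log₂(34/233) + (59/233)·log₂(59/233) + (56/233)·log₂(56/233) + (48/233)·log₂(48/233))
  = 2.2871 bits

2.2871 bits


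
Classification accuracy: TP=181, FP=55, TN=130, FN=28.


Accuracy = (TP+TN)/(TP+TN+FP+FN)
= (181+130)/(394)
= 311/394 = 78.93%

78.93%


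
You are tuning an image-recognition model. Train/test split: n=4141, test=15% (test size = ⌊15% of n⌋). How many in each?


Test = ⌊4141·15/100⌋ = 621
Train = 4141 - 621 = 3520

Train: 3520, Test: 621


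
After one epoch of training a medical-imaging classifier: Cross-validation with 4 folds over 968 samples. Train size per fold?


Fold size = 968/4 = 242
Training per fold = 968 - 242 = 726

726


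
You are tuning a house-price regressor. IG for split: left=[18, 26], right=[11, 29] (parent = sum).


Parent = [29, 55], H_parent = 0.9297
H_left = 0.976 (n=44), H_right = 0.8485 (n=40)
H_children = (44/84)·0.976 + (40/84)·0.8485 = 0.9153
IG = 0.9297 - 0.9153 = 0.0144

0.0144


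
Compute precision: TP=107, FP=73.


Precision = TP/(TP+FP)
= 107/(107+73)
= 107/180 = 59.44%

59.44%


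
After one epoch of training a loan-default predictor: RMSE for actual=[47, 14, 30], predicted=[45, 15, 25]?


MSE = 30/3 = 10
RMSE = √(30/3) = 3.1623

3.1623


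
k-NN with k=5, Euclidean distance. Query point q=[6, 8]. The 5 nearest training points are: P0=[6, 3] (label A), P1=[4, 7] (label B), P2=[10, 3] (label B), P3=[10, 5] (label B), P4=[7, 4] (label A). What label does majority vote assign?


d(q,P0) = 5.0  (label A)
d(q,P1) = 2.2361  (label B)
d(q,P2) = 6.4031  (label B)
d(q,P3) = 5.0  (label B)
d(q,P4) = 4.1231  (label A)
Votes: A=2, B=3
Majority → B

B


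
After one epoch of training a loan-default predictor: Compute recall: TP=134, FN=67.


Recall = TP/(TP+FN)
= 134/(134+67)
= 134/201 = 66.67%

66.67%


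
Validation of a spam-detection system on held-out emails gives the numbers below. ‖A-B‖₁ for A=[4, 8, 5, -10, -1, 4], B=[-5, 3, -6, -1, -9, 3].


d = |4+ 5| + |8-3| + |5+ 6| + |-10+ 1| + |-1+ 9| + |4-3|
  = 9 + 5 + 11 + 9 + 8 + 1
  = 43

43


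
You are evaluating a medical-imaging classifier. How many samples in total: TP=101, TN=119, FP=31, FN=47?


Total = TP + TN + FP + FN
= 101 + 119 + 31 + 47
= 298
(Predicted positive: 132, predicted negative: 166)

298


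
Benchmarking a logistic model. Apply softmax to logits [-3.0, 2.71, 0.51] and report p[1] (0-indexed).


Exponentials: e^-3.0=0.0498, e^2.71=15.0293, e^0.51=1.6653
Sum = 16.7444
Softmax = [0.003, 0.8976, 0.0995]
p[1] = 15.0293/16.7444 = 0.8976

0.8976


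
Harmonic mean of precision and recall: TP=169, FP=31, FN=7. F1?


Precision = 169/200 = 0.845
Recall = 169/176 = 0.9602
F1 = 2·P·R/(P+R) = 2·TP/(2·TP+FP+FN) = 338/(338+31+7) = 338/376 = 0.8989

0.8989


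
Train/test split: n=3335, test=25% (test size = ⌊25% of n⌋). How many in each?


Test = ⌊3335·25/100⌋ = 833
Train = 3335 - 833 = 2502

Train: 2502, Test: 833


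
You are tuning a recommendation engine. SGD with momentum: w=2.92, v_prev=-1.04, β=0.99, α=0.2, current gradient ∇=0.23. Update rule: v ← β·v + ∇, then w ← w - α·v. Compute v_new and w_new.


v_new = 0.99·-1.04 + 0.23 = -1.0296 + 0.23 = -0.7996
w_new = 2.92 - 0.2·-0.7996 = 2.92 + 0.15992 = 3.07992

v_new=-0.7996, w_new=3.07992


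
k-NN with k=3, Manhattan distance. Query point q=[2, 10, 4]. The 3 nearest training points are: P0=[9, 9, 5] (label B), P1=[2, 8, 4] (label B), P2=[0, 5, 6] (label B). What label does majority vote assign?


d(q,P0) = 9  (label B)
d(q,P1) = 2  (label B)
d(q,P2) = 9  (label B)
Votes: A=0, B=3
Majority → B

B


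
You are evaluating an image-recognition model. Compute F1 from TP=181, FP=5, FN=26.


Precision = 181/186 = 0.9731
Recall = 181/207 = 0.8744
F1 = 2·P·R/(P+R) = 2·TP/(2·TP+FP+FN) = 362/(362+5+26) = 362/393 = 0.9211

0.9211


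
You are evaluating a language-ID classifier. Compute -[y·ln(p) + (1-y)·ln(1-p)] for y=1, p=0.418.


BCE = -[y·ln(p) + (1-y)·ln(1-p)]
= -1·ln(0.418) - 0
= -ln(0.418) = 0.8723

0.8723


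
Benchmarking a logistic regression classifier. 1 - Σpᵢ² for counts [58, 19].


Probabilities: [58/77, 19/77] ≈ [0.7532, 0.2468]
Σpᵢ² = (3364 + 361)/77² = 3725/5929
Gini = 1 - Σpᵢ² = 1 - 3725/5929 = 0.3717

0.3717


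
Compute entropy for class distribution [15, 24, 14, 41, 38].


Probabilities: [15/132, 24/132, 14/132, 41/132, 38/132] ≈ [0.1136, 0.1818, 0.1061, 0.3106, 0.2879]
H = -((15/132)·log₂(15/132) + (24/132)·log₂(24/132) + (14/132)·log₂(14/132) + (41/132)·log₂(41/132) + (38/132)·log₂(38/132))
  = 2.1881 bits

2.1881 bits


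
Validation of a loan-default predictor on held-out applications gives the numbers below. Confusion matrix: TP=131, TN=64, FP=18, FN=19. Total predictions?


Total = TP + TN + FP + FN
= 131 + 64 + 18 + 19
= 232
(Predicted positive: 149, predicted negative: 83)

232


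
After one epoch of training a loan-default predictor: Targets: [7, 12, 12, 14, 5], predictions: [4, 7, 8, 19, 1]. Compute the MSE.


Squared errors: (7-4)²=9, (12-7)²=25, (12-8)²=16, (14-19)²=25, (5-1)²=16
Sum = 91
MSE = 91/5 = 91/5

91/5


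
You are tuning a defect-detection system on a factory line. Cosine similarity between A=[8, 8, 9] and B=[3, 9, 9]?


A·B = 8·3 + 8·9 + 9·9 = 177
‖A‖ = √209 = 14.4568, ‖B‖ = √171 = 13.0767
cos = 177/(√209·√171) = 177/√35739 = 0.9363

0.9363


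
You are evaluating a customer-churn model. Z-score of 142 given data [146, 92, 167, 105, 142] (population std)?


μ = 130.4, σ = 27.7027
z = (142 - 130.4)/27.7027 = 0.4187

0.4187


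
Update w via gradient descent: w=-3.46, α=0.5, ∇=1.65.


w_new = w - α·∇
= -3.46 - 0.5·1.65
= -3.46 - 0.825
= -4.285

-4.285


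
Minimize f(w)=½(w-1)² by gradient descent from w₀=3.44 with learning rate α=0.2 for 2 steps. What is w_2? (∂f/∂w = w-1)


step 1: grad = 3.44-1 = 2.44; w = 3.44 - 0.2·(2.44) = 2.952
step 2: grad = 2.952-1 = 1.952; w = 2.952 - 0.2·(1.952) = 2.5616

2.5616


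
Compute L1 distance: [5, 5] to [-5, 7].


d = |5+ 5| + |5-7|
  = 10 + 2
  = 12

12


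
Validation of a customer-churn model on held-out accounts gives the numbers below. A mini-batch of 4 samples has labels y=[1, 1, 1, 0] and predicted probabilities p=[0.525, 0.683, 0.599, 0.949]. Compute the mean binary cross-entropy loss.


L[0] = -ln(0.525) = 0.6444
L[1] = -ln(0.683) = 0.3813
L[2] = -ln(0.599) = 0.5125
L[3] = -ln(1-0.949) = -ln(0.051) = 2.9759
mean = (0.6444 + 0.3813 + 0.5125 + 2.9759)/4 = 1.1285

1.1285


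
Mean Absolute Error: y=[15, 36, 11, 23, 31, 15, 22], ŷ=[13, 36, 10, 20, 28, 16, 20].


Absolute errors: |15-13|=2, |36-36|=0, |11-10|=1, |23-20|=3, |31-28|=3, |15-16|=1, |22-20|=2
Sum = 12
MAE = 12/7 = 12/7

12/7


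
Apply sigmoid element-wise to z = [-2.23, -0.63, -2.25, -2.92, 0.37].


σ(-2.23) = 1/(1+e^2.23) = 0.0971
σ(-0.63) = 1/(1+e^0.63) = 0.3475
σ(-2.25) = 1/(1+e^2.25) = 0.0953
σ(-2.92) = 1/(1+e^2.92) = 0.0512
σ(0.37) = 1/(1+e^-0.37) = 0.5915
result = [0.0971, 0.3475, 0.0953, 0.0512, 0.5915]

[0.0971, 0.3475, 0.0953, 0.0512, 0.5915]


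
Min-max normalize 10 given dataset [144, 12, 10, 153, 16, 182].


min=10, max=182
(10-10)/(182-10) = 0/172 = 0.0

0.0


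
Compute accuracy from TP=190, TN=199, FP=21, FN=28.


Accuracy = (TP+TN)/(TP+TN+FP+FN)
= (190+199)/(438)
= 389/438 = 88.81%

88.81%


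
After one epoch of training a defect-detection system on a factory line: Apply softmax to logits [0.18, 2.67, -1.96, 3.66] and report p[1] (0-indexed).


Exponentials: e^0.18=1.1972, e^2.67=14.44, e^-1.96=0.1409, e^3.66=38.8613
Sum = 54.6394
Softmax = [0.0219, 0.2643, 0.0026, 0.7112]
p[1] = 14.44/54.6394 = 0.2643

0.2643


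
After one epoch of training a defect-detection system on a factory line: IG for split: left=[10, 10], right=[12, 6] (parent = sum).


Parent = [22, 16], H_parent = 0.9819
H_left = 1 (n=20), H_right = 0.9183 (n=18)
H_children = (20/38)·1 + (18/38)·0.9183 = 0.9613
IG = 0.9819 - 0.9613 = 0.0206

0.0206


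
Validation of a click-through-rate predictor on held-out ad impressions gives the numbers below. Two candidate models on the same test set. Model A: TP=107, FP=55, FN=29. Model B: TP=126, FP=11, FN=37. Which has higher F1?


Model A: P=107/162=0.6605, R=107/136=0.7868, F1=2PR/(P+R)=2TP/(2TP+FP+FN)=214/298=0.7181
Model B: P=126/137=0.9197, R=126/163=0.773, F1=2PR/(P+R)=2TP/(2TP+FP+FN)=252/300=0.84
0.7181 < 0.84 → Model B

Model B


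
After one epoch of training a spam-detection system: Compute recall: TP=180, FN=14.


Recall = TP/(TP+FN)
= 180/(180+14)
= 180/194 = 92.78%

92.78%


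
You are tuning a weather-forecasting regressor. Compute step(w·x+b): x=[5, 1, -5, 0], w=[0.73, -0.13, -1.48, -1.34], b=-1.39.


z = (5)·(0.73) + (1)·(-0.13) + (-5)·(-1.48) + (0)·(-1.34) - 1.39
  = 9.53
step(z) = 1 (z≥0)

1


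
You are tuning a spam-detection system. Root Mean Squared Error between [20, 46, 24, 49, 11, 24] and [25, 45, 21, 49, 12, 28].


MSE = 52/6 = 8.6667
RMSE = √(52/6) = 2.9439

2.9439


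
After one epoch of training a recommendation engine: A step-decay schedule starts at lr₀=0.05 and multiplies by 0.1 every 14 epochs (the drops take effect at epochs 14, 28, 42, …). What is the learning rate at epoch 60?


n_drops = ⌊60/14⌋ = 4
lr = 0.05·0.1^4 = 0.05·0.0001 = 0.000005

0.000005


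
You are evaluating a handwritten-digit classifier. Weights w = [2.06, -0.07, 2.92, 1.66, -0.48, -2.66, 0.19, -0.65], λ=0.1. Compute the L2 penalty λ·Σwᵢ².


‖w‖₂² = (2.06)² + (-0.07)² + (2.92)² + (1.66)² + (-0.48)² + (-2.66)² + (0.19)² + (-0.65)²
     = 4.2436 + 0.0049 + 8.5264 + 2.7556 + 0.2304 + 7.0756 + 0.0361 + 0.4225
     = 23.2951
λ·‖w‖₂² = 0.1·23.2951 = 2.32951

2.32951


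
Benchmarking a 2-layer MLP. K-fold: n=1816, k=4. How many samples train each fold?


Fold size = 1816/4 = 454
Training per fold = 1816 - 454 = 1362

1362


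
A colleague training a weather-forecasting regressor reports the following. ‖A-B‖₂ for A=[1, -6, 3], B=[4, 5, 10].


d = √((1-4)² + (-6-5)² + (3-10)²)
  = √(9 + 121 + 49)
  = √179 = 13.3791

13.3791


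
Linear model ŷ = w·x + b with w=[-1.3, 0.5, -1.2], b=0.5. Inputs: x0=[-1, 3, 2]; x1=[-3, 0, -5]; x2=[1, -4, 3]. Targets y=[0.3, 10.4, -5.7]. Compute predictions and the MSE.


ŷ0 = (-1.3)·(-1) + (0.5)·(3) + (-1.2)·(2) + 0.5 = 0.9
ŷ1 = (-1.3)·(-3) + (0.5)·(0) + (-1.2)·(-5) + 0.5 = 10.4
ŷ2 = (-1.3)·(1) + (0.5)·(-4) + (-1.2)·(3) + 0.5 = -6.4
errors² = [0.36, 0.0, 0.49]
MSE = 0.8500/3 = 0.2833

0.2833


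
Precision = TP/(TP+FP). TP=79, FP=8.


Precision = TP/(TP+FP)
= 79/(79+8)
= 79/87 = 90.8%

90.8%


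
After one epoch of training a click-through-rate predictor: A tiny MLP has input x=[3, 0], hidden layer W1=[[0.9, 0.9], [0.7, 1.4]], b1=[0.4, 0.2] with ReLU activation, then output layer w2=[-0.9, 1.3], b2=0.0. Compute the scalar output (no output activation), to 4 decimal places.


z1[0] = (0.9)·(3) + (0.9)·(0) + 0.4 = 3.1
z1[1] = (0.7)·(3) + (1.4)·(0) + 0.2 = 2.3
h = ReLU(z1) = [3.1, 2.3]
output = (-0.9)·(3.1) + (1.3)·(2.3) + 0.0 = 0.2

0.2


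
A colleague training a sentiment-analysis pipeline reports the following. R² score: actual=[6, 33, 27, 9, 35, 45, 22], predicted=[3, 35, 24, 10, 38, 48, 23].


ȳ = 25.2857
SS_res = Σ(y-ŷ)² = 42
SS_tot = Σ(y-ȳ)² = 1193.43
R² = 1 - SS_res/SS_tot = 1 - 0.0352 = 0.9648

0.9648


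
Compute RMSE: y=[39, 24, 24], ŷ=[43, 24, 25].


MSE = 17/3 = 5.6667
RMSE = √(17/3) = 2.3805

2.3805


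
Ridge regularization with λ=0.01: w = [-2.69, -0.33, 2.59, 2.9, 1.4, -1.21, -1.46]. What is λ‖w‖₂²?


‖w‖₂² = (-2.69)² + (-0.33)² + (2.59)² + (2.9)² + (1.4)² + (-1.21)² + (-1.46)²
     = 7.2361 + 0.1089 + 6.7081 + 8.41 + 1.96 + 1.4641 + 2.1316
     = 28.0188
λ·‖w‖₂² = 0.01·28.0188 = 0.280188

0.280188


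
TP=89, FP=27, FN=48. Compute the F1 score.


Precision = 89/116 = 0.7672
Recall = 89/137 = 0.6496
F1 = 2·P·R/(P+R) = 2·TP/(2·TP+FP+FN) = 178/(178+27+48) = 178/253 = 0.7036

0.7036


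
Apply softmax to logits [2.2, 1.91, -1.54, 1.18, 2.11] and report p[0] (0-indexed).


Exponentials: e^2.2=9.025, e^1.91=6.7531, e^-1.54=0.2144, e^1.18=3.2544, e^2.11=8.2482
Sum = 27.4951
Softmax = [0.3282, 0.2456, 0.0078, 0.1184, 0.3]
p[0] = 9.025/27.4951 = 0.3282

0.3282


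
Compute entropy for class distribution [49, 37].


Probabilities: [49/86, 37/86] ≈ [0.5698, 0.4302]
H = -((49/86)·log₂(49/86) + (37/86)·log₂(37/86))
  = 0.9859 bits

0.9859 bits


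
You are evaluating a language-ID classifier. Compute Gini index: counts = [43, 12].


Probabilities: [43/55, 12/55] ≈ [0.7818, 0.2182]
Σpᵢ² = (1849 + 144)/55² = 1993/3025
Gini = 1 - Σpᵢ² = 1 - 1993/3025 = 0.3412

0.3412


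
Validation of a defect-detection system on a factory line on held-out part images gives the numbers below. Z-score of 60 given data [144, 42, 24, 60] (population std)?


μ = 67.5, σ = 45.9647
z = (60 - 67.5)/45.9647 = -0.1632

-0.1632


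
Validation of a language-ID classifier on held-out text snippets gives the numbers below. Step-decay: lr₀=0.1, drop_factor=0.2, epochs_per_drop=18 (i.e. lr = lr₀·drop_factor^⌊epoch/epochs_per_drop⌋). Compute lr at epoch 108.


n_drops = ⌊108/18⌋ = 6
lr = 0.1·0.2^6 = 0.1·0.000064 = 0.0000064

0.0000064


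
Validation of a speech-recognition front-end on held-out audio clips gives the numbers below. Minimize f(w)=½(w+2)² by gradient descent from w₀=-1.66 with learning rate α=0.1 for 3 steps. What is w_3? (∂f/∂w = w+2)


step 1: grad = -1.66+2 = 0.34; w = -1.66 - 0.1·(0.34) = -1.694
step 2: grad = -1.694+2 = 0.306; w = -1.694 - 0.1·(0.306) = -1.7246
step 3: grad = -1.7246+2 = 0.2754; w = -1.7246 - 0.1·(0.2754) = -1.75214

-1.75214


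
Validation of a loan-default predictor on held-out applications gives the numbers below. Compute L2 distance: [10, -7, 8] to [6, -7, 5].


d = √((10-6)² + (-7+ 7)² + (8-5)²)
  = √(16 + 0 + 9)
  = √25 = 5.0

5.0


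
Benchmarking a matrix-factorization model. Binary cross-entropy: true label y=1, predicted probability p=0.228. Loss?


BCE = -[y·ln(p) + (1-y)·ln(1-p)]
= -1·ln(0.228) - 0
= -ln(0.228) = 1.4784

1.4784


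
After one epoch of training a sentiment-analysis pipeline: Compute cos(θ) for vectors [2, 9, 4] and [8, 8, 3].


A·B = 2·8 + 9·8 + 4·3 = 100
‖A‖ = √101 = 10.0499, ‖B‖ = √137 = 11.7047
cos = 100/(√101·√137) = 100/√13837 = 0.8501

0.8501


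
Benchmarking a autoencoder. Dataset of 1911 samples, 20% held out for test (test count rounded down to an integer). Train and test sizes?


Test = ⌊1911·20/100⌋ = 382
Train = 1911 - 382 = 1529

Train: 1529, Test: 382


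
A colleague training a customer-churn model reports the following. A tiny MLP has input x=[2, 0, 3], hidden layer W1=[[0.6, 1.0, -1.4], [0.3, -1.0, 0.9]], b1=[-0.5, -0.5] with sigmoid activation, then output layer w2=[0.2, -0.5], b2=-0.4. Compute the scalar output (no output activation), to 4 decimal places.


z1[0] = (0.6)·(2) + (1.0)·(0) + (-1.4)·(3) - 0.5 = -3.5
z1[1] = (0.3)·(2) + (-1.0)·(0) + (0.9)·(3) - 0.5 = 2.8
h = sigmoid(z1) = [0.0293, 0.9427]
output = (0.2)·(0.0293) + (-0.5)·(0.9427) - 0.4 = -0.8655

-0.8655


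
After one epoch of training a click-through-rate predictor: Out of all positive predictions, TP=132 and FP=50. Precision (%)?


Precision = TP/(TP+FP)
= 132/(132+50)
= 132/182 = 72.53%

72.53%


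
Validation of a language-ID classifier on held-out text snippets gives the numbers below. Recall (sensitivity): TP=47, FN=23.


Recall = TP/(TP+FN)
= 47/(47+23)
= 47/70 = 67.14%

67.14%


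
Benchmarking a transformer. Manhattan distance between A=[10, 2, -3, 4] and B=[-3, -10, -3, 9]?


d = |10+ 3| + |2+ 10| + |-3+ 3| + |4-9|
  = 13 + 12 + 0 + 5
  = 30

30


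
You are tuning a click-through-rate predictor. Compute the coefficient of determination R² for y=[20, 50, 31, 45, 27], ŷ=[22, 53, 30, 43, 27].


ȳ = 34.6
SS_res = Σ(y-ŷ)² = 18
SS_tot = Σ(y-ȳ)² = 629.2
R² = 1 - SS_res/SS_tot = 1 - 0.0286 = 0.9714

0.9714


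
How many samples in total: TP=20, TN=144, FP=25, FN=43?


Total = TP + TN + FP + FN
= 20 + 144 + 25 + 43
= 232
(Predicted positive: 45, predicted negative: 187)

232


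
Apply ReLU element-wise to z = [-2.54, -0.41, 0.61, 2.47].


ReLU(-2.54) = max(0, -2.54) = 0.0
ReLU(-0.41) = max(0, -0.41) = 0.0
ReLU(0.61) = max(0, 0.61) = 0.61
ReLU(2.47) = max(0, 2.47) = 2.47
result = [0.0, 0.0, 0.61, 2.47]

[0.0, 0.0, 0.61, 2.47]


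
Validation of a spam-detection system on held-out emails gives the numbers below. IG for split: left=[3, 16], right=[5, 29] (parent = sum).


Parent = [8, 45], H_parent = 0.6122
H_left = 0.6292 (n=19), H_right = 0.6024 (n=34)
H_children = (19/53)·0.6292 + (34/53)·0.6024 = 0.612
IG = 0.6122 - 0.612 = 0.0002

0.0002


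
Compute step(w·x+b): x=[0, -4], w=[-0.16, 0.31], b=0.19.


z = (0)·(-0.16) + (-4)·(0.31) + 0.19
  = -1.05
step(z) = 0 (z<0)

0


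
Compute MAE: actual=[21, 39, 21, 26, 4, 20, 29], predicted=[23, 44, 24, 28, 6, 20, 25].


Absolute errors: |21-23|=2, |39-44|=5, |21-24|=3, |26-28|=2, |4-6|=2, |20-20|=0, |29-25|=4
Sum = 18
MAE = 18/7 = 18/7

18/7


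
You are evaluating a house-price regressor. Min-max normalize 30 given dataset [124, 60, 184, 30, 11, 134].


min=11, max=184
(30-11)/(184-11) = 19/173 = 0.1098

0.1098


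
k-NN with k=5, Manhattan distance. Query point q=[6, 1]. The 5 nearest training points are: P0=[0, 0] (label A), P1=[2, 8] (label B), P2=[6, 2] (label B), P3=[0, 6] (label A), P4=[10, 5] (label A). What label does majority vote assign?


d(q,P0) = 7  (label A)
d(q,P1) = 11  (label B)
d(q,P2) = 1  (label B)
d(q,P3) = 11  (label A)
d(q,P4) = 8  (label A)
Votes: A=3, B=2
Majority → A

A


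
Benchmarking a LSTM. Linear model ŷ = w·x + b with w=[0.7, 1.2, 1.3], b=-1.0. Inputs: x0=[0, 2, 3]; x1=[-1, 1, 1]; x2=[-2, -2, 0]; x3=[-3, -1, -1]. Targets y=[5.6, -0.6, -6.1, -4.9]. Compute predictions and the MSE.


ŷ0 = (0.7)·(0) + (1.2)·(2) + (1.3)·(3) - 1.0 = 5.3
ŷ1 = (0.7)·(-1) + (1.2)·(1) + (1.3)·(1) - 1.0 = 0.8
ŷ2 = (0.7)·(-2) + (1.2)·(-2) + (1.3)·(0) - 1.0 = -4.8
ŷ3 = (0.7)·(-3) + (1.2)·(-1) + (1.3)·(-1) - 1.0 = -5.6
errors² = [0.09, 1.96, 1.69, 0.49]
MSE = 4.2300/4 = 1.0575

1.0575


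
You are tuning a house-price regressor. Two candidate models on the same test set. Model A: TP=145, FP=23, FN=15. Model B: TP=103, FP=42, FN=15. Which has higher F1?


Model A: P=145/168=0.8631, R=145/160=0.9062, F1=2PR/(P+R)=2TP/(2TP+FP+FN)=290/328=0.8841
Model B: P=103/145=0.7103, R=103/118=0.8729, F1=2PR/(P+R)=2TP/(2TP+FP+FN)=206/263=0.7833
0.8841 > 0.7833 → Model A

Model A


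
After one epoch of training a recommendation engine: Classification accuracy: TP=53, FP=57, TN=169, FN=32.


Accuracy = (TP+TN)/(TP+TN+FP+FN)
= (53+169)/(311)
= 222/311 = 71.38%

71.38%


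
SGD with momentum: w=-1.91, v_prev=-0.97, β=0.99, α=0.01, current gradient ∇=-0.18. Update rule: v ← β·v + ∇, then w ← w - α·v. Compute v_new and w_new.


v_new = 0.99·-0.97 - 0.18 = -0.9603 - 0.18 = -1.1403
w_new = -1.91 - 0.01·-1.1403 = -1.91 + 0.011403 = -1.898597

v_new=-1.1403, w_new=-1.898597


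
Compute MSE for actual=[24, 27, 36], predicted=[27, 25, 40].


Squared errors: (24-27)²=9, (27-25)²=4, (36-40)²=16
Sum = 29
MSE = 29/3 = 29/3

29/3


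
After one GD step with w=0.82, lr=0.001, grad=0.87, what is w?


w_new = w - α·∇
= 0.82 - 0.001·0.87
= 0.82 - 0.00087
= 0.81913

0.81913


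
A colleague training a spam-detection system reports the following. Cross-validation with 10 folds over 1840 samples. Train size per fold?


Fold size = 1840/10 = 184
Training per fold = 1840 - 184 = 1656

1656


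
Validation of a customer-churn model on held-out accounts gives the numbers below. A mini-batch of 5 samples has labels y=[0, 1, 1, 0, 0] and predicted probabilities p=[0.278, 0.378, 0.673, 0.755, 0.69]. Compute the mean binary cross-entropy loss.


L[0] = -ln(1-0.278) = -ln(0.722) = 0.3257
L[1] = -ln(0.378) = 0.9729
L[2] = -ln(0.673) = 0.396
L[3] = -ln(1-0.755) = -ln(0.245) = 1.4065
L[4] = -ln(1-0.69) = -ln(0.31) = 1.1712
mean = (0.3257 + 0.9729 + 0.396 + 1.4065 + 1.1712)/5 = 0.8545

0.8545
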